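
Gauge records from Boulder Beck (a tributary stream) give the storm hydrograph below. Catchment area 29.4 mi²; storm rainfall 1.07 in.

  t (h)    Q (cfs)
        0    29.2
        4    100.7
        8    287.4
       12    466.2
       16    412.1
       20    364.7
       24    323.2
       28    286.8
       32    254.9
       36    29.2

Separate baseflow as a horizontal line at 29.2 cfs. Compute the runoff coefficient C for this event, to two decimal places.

C ≈ 0.45

ΣQ_DR = 2262 cfs; V = ΣQ_DR·Δt = 3.258 × 10^7 ft³.
Runoff depth d = V / A = 0.4770 in.
C = d / P = 0.4770 / 1.07 = 0.45.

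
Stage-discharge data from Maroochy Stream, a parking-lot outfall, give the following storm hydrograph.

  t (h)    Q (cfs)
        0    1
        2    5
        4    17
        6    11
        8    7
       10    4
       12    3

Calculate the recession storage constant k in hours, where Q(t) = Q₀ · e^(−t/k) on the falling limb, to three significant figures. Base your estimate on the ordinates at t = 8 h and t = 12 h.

k ≈ 4.72 h

On the falling limb, Q drops from 7 to 3 cfs between t = 8 h and t = 12 h (Δt = 4 h).
k = −Δt / ln(Q₂/Q₁) = −4 / ln(3/7) = 4.72 h.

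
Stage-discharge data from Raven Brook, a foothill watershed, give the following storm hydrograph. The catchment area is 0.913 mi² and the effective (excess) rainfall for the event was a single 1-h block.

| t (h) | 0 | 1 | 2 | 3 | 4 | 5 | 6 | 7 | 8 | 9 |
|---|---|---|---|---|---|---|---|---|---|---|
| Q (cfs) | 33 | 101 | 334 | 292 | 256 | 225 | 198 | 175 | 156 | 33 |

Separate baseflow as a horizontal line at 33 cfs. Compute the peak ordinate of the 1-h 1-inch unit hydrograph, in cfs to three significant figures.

U_p ≈ 120 cfs

Direct runoff: 0.0, 68.0, 301.0, 259.0, 223.0, 192.0, 165.0, 142.0, 123.0, 0.0 cfs; ΣQ_DR = 1473 cfs, peak = 301.0 cfs.
Runoff depth d = ΣQ_DR·Δt / A = 1473 × 3600 / (0.913 mi²) = 2.500 in.
The 1-inch UH is the DRH scaled by (1 in)/d, so U_p = 301.0 × 1/2.500 = 120 cfs.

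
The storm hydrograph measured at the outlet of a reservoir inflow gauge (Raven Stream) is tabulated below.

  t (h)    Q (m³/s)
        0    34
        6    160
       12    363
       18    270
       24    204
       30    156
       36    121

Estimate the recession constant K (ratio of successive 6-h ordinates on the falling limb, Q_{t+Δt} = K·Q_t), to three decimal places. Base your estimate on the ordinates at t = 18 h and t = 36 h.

K ≈ 0.765

Using the recession-limb readings at t = 18 h and t = 36 h: Q falls from 270 to 121 m³/s over 3 intervals.
K = (Q₂/Q₁)^(1/3) = (121/270)^(1/3) = 0.765.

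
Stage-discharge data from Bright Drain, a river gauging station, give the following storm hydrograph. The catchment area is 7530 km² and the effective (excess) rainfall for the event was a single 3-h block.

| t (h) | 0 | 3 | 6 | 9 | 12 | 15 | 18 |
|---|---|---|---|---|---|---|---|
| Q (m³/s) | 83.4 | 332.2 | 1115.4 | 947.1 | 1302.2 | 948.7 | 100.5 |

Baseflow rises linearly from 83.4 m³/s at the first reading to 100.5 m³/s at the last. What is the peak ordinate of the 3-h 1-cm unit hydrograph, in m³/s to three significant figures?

U_p ≈ 2010 m³/s

Direct runoff: 0.00, 245.95, 1026.30, 855.15, 1207.40, 851.05, 0.00 m³/s; ΣQ_DR = 4186 m³/s, peak = 1207.40 m³/s.
Runoff depth d = ΣQ_DR·Δt / A = 4186 × 10800 / (7530 km²) = 6.004 mm.
The 1-cm UH is the DRH scaled by (10 mm)/d, so U_p = 1207.40 × 10/6.004 = 2010 m³/s.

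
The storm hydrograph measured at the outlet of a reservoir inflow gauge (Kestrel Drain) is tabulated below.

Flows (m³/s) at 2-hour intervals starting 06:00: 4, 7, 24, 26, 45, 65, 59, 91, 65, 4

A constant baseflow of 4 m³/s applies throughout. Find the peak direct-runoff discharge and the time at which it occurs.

Subtracting baseflow gives direct-runoff ordinates: 0.0, 3.0, 20.0, 22.0, 41.0, 61.0, 55.0, 87.0, 61.0, 0.0 m³/s.
The maximum is 87.0 m³/s, occurring at the reading for t = 20:00.

Q_p = 87.0 m³/s at t = 20:00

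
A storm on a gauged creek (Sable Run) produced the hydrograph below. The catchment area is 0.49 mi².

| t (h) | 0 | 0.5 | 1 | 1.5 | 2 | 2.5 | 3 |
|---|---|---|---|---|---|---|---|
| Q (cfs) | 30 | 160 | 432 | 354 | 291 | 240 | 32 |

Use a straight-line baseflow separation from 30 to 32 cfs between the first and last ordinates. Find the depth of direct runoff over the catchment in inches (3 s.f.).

d ≈ 2.09 in

Direct runoff: 0.00, 129.67, 401.33, 323.00, 259.67, 208.33, 0.00 cfs; ΣQ_DR = 1322 cfs.
V = ΣQ_DR · Δt = 1322 × 1800 s = 2.380 × 10^6 ft³.
Over A = 0.49 mi², depth = V / A = 2.09 in.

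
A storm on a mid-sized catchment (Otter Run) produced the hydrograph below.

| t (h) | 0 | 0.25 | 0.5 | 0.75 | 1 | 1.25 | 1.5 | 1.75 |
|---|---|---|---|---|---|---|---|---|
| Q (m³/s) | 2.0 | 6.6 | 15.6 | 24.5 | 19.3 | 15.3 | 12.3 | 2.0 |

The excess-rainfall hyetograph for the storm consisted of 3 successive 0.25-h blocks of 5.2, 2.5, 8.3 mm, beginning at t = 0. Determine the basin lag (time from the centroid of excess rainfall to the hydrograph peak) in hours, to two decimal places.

t_L ≈ 0.33 h

Centroid of excess rainfall: t_c = Σ P_i·t̄_i / ΣP_i = 0.4234 h (block centres at 0.125, 0.375, 0.625 h).
Hydrograph peak occurs at t = 0.75 h, so basin lag t_L = 0.75 − 0.4234 = 0.33 h.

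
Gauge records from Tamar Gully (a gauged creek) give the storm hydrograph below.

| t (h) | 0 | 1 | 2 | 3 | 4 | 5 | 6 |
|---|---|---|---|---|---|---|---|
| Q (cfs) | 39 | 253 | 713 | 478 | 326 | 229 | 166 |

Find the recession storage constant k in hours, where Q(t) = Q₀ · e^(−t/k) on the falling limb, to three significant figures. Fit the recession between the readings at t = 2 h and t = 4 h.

k ≈ 2.56 h

On the falling limb, Q drops from 713 to 326 cfs between t = 2 h and t = 4 h (Δt = 2 h).
k = −Δt / ln(Q₂/Q₁) = −2 / ln(326/713) = 2.56 h.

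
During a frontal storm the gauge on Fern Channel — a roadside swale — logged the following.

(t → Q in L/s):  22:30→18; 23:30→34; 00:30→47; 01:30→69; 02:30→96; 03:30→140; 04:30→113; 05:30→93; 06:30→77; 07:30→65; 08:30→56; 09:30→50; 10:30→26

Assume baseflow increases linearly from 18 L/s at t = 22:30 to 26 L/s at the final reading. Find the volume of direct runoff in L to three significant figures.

Direct-runoff ordinates (Q − Q_b): 0.00, 15.33, 27.67, 49.00, 75.33, 118.67, 91.00, 70.33, 53.67, 41.00, 31.33, 24.67, 0.00 L/s.
ΣQ_DR = 598.0 L/s.
With Δt = 1 h = 3600 s, V = ΣQ_DR · Δt = 598.0 × 3600 = 2.15 × 10^6 L.

V ≈ 2.15 × 10^6 L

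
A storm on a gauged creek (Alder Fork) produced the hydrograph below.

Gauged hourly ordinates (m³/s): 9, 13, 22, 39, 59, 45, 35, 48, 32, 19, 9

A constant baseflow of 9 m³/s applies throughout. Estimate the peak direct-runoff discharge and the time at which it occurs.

Subtracting baseflow gives direct-runoff ordinates: 0.0, 4.0, 13.0, 30.0, 50.0, 36.0, 26.0, 39.0, 23.0, 10.0, 0.0 m³/s.
The maximum is 50.0 m³/s, occurring at the reading for t = 4 h.

Q_p = 50.0 m³/s at t = 4 h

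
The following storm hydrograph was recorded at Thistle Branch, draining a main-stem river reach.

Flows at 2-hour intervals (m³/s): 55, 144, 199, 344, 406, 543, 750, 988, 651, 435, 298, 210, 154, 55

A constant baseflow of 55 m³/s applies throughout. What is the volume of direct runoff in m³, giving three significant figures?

V ≈ 3.21 × 10^7 m³

Direct-runoff ordinates (Q − Q_b): 0.0, 89.0, 144.0, 289.0, 351.0, 488.0, 695.0, 933.0, 596.0, 380.0, 243.0, 155.0, 99.0, 0.0 m³/s.
ΣQ_DR = 4462 m³/s.
With Δt = 2 h = 7200 s, V = ΣQ_DR · Δt = 4462 × 7200 = 3.21 × 10^7 m³.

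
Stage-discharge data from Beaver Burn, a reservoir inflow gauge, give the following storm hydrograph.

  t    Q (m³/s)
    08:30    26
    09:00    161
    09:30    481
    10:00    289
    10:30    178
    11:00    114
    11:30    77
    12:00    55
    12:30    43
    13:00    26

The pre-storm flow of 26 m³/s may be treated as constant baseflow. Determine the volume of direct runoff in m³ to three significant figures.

Direct-runoff ordinates (Q − Q_b): 0.0, 135.0, 455.0, 263.0, 152.0, 88.0, 51.0, 29.0, 17.0, 0.0 m³/s.
ΣQ_DR = 1190 m³/s.
With Δt = 0.5 h = 1800 s, V = ΣQ_DR · Δt = 1190 × 1800 = 2.14 × 10^6 m³.

V ≈ 2.14 × 10^6 m³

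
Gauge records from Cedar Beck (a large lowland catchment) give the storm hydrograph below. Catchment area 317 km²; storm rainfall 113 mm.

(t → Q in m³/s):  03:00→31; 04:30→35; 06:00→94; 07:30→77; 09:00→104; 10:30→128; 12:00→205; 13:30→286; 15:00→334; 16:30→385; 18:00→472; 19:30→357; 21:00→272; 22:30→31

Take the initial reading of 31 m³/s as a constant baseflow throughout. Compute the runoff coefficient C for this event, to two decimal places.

C ≈ 0.36

ΣQ_DR = 2377 m³/s; V = ΣQ_DR·Δt = 1.284 × 10^7 m³.
Runoff depth d = V / A = 40.49 mm.
C = d / P = 40.49 / 113 = 0.36.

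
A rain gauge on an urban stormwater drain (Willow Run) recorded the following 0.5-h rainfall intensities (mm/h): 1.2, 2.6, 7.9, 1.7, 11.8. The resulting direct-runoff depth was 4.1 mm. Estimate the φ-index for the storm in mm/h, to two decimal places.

Only the 2 blocks with intensity above φ contribute runoff: 7.9, 11.8 mm/h.
Σ(I−φ)·Δt = d  ⇒  (7.9+11.8 − 2φ)·0.5 = 4.1
φ = (19.70 − 4.1/0.5) / 2 = 5.75 mm/h.

φ ≈ 5.75 mm/h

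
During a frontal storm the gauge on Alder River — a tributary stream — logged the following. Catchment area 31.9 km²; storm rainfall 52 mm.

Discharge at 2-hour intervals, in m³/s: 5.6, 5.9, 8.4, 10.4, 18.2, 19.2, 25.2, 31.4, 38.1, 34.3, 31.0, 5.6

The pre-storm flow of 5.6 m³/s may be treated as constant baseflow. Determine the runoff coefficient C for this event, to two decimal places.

ΣQ_DR = 166.1 m³/s; V = ΣQ_DR·Δt = 1.196 × 10^6 m³.
Runoff depth d = V / A = 37.49 mm.
C = d / P = 37.49 / 52 = 0.72.

C ≈ 0.72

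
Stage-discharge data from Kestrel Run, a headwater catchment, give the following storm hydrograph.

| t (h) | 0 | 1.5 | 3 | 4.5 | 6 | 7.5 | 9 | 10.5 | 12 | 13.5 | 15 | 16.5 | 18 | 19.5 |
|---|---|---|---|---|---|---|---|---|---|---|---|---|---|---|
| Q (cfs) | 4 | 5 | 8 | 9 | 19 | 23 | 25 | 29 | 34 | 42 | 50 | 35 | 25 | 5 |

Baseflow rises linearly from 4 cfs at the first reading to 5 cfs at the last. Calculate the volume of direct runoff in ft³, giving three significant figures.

V ≈ 1.35 × 10^6 ft³

Direct-runoff ordinates (Q − Q_b): 0.00, 0.92, 3.85, 4.77, 14.69, 18.62, 20.54, 24.46, 29.38, 37.31, 45.23, 30.15, 20.08, 0.00 cfs.
ΣQ_DR = 250.0 cfs.
With Δt = 1.5 h = 5400 s, V = ΣQ_DR · Δt = 250.0 × 5400 = 1.35 × 10^6 ft³.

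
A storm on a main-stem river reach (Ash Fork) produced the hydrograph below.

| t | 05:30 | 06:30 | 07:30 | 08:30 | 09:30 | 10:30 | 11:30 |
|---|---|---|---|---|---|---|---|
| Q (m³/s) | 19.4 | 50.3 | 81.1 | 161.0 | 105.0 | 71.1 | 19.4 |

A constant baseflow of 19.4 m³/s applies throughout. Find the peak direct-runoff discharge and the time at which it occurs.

Q_p = 141.6 m³/s at t = 08:30

Subtracting baseflow gives direct-runoff ordinates: 0.0, 30.9, 61.7, 141.6, 85.6, 51.7, 0.0 m³/s.
The maximum is 141.6 m³/s, occurring at the reading for t = 08:30.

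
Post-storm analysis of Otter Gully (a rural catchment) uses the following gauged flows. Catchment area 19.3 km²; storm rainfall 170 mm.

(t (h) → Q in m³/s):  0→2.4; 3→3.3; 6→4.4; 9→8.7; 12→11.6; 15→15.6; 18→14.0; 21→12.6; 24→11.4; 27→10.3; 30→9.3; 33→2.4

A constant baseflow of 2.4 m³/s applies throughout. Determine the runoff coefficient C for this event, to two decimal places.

C ≈ 0.25

ΣQ_DR = 77.20 m³/s; V = ΣQ_DR·Δt = 8.338 × 10^5 m³.
Runoff depth d = V / A = 43.20 mm.
C = d / P = 43.20 / 170 = 0.25.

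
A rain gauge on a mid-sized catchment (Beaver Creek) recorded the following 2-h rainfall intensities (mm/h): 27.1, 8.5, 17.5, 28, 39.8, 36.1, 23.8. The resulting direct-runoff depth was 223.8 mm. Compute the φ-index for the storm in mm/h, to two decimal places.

φ ≈ 10.07 mm/h

Only the 6 blocks with intensity above φ contribute runoff: 27.1, 17.5, 28, 39.8, 36.1, 23.8 mm/h.
Σ(I−φ)·Δt = d  ⇒  (27.1+17.5+28+39.8+36.1+23.8 − 6φ)·2 = 223.8
φ = (172.3 − 223.8/2) / 6 = 10.07 mm/h.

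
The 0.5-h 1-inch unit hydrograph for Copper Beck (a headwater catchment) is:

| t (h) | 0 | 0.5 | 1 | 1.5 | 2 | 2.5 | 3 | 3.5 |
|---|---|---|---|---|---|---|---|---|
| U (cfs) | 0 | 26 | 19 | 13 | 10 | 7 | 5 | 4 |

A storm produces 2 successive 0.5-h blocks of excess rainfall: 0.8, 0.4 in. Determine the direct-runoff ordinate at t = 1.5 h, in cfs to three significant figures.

Q ≈ 18.0 cfs

By discrete convolution, Q_j = Σ (P_i / 1 in) · U_{j−i}.
At t = 1.5 h (j=3): Q = (0.8/1)·13 + (0.4/1)·19 = 18.0 cfs.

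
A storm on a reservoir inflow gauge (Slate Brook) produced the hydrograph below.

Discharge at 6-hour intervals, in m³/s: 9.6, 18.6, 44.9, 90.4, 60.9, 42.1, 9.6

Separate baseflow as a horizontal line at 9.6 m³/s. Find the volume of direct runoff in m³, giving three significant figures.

Direct-runoff ordinates (Q − Q_b): 0.0, 9.0, 35.3, 80.8, 51.3, 32.5, 0.0 m³/s.
ΣQ_DR = 208.9 m³/s.
With Δt = 6 h = 21600 s, V = ΣQ_DR · Δt = 208.9 × 21600 = 4.51 × 10^6 m³.

V ≈ 4.51 × 10^6 m³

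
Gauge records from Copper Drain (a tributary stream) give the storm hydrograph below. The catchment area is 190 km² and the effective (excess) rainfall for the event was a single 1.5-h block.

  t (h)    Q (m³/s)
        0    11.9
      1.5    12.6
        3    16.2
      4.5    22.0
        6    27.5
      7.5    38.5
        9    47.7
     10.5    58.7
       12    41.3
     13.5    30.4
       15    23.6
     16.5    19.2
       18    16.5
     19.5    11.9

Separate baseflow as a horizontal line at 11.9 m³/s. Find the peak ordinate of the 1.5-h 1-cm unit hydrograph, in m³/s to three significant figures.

U_p ≈ 77.9 m³/s

Direct runoff: 0.0, 0.7, 4.3, 10.1, 15.6, 26.6, 35.8, 46.8, 29.4, 18.5, 11.7, 7.3, 4.6, 0.0 m³/s; ΣQ_DR = 211.4 m³/s, peak = 46.8 m³/s.
Runoff depth d = ΣQ_DR·Δt / A = 211.4 × 5400 / (190 km²) = 6.008 mm.
The 1-cm UH is the DRH scaled by (10 mm)/d, so U_p = 46.8 × 10/6.008 = 77.9 m³/s.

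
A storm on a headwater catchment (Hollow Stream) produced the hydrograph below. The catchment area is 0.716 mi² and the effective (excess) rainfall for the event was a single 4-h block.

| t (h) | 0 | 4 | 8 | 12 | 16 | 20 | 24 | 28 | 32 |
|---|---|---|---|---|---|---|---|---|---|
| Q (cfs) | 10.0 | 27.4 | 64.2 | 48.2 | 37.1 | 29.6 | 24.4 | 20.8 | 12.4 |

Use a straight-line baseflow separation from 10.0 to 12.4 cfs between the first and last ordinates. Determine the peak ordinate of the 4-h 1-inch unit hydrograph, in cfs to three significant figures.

U_p ≈ 35.7 cfs

Direct runoff: 0.00, 17.10, 53.60, 37.30, 25.90, 18.10, 12.60, 8.70, 0.00 cfs; ΣQ_DR = 173.3 cfs, peak = 53.60 cfs.
Runoff depth d = ΣQ_DR·Δt / A = 173.3 × 14400 / (0.716 mi²) = 1.500 in.
The 1-inch UH is the DRH scaled by (1 in)/d, so U_p = 53.60 × 1/1.500 = 35.7 cfs.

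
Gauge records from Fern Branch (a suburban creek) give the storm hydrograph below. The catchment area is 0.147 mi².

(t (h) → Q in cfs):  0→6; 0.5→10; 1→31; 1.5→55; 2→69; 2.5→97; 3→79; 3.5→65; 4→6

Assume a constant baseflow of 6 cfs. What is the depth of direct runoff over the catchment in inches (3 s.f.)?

d ≈ 1.92 in

Direct runoff: 0.0, 4.0, 25.0, 49.0, 63.0, 91.0, 73.0, 59.0, 0.0 cfs; ΣQ_DR = 364.0 cfs.
V = ΣQ_DR · Δt = 364.0 × 1800 s = 6.552 × 10^5 ft³.
Over A = 0.147 mi², depth = V / A = 1.92 in.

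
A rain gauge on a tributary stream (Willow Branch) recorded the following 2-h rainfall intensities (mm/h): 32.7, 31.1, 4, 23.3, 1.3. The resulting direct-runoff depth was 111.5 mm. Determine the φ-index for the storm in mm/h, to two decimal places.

Only the 3 blocks with intensity above φ contribute runoff: 32.7, 31.1, 23.3 mm/h.
Σ(I−φ)·Δt = d  ⇒  (32.7+31.1+23.3 − 3φ)·2 = 111.5
φ = (87.10 − 111.5/2) / 3 = 10.45 mm/h.

φ ≈ 10.45 mm/h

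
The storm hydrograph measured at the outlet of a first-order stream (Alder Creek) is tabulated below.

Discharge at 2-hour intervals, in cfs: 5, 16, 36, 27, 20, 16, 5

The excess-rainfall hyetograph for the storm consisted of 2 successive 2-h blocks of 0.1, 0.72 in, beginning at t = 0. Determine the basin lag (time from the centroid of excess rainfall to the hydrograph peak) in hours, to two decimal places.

t_L ≈ 1.24 h

Centroid of excess rainfall: t_c = Σ P_i·t̄_i / ΣP_i = 2.7561 h (block centres at 1, 3 h).
Hydrograph peak occurs at t = 4 h, so basin lag t_L = 4 − 2.7561 = 1.24 h.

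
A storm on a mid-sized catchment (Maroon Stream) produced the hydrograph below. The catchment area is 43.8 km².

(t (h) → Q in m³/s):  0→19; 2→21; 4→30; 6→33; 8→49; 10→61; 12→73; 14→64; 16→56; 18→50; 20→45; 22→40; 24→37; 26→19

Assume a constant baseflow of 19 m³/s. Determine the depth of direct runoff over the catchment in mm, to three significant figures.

Direct runoff: 0.0, 2.0, 11.0, 14.0, 30.0, 42.0, 54.0, 45.0, 37.0, 31.0, 26.0, 21.0, 18.0, 0.0 m³/s; ΣQ_DR = 331.0 m³/s.
V = ΣQ_DR · Δt = 331.0 × 7200 s = 2.383 × 10^6 m³.
Over A = 43.8 km², depth = V / A = 54.4 mm.

d ≈ 54.4 mm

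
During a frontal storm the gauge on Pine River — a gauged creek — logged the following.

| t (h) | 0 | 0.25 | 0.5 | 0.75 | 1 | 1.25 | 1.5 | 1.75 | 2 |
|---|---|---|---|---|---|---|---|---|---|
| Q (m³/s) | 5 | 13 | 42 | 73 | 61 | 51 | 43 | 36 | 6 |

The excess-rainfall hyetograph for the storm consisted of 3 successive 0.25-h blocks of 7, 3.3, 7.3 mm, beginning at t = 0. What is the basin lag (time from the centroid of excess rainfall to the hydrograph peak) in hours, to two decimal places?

t_L ≈ 0.37 h

Centroid of excess rainfall: t_c = Σ P_i·t̄_i / ΣP_i = 0.3793 h (block centres at 0.125, 0.375, 0.625 h).
Hydrograph peak occurs at t = 0.75 h, so basin lag t_L = 0.75 − 0.3793 = 0.37 h.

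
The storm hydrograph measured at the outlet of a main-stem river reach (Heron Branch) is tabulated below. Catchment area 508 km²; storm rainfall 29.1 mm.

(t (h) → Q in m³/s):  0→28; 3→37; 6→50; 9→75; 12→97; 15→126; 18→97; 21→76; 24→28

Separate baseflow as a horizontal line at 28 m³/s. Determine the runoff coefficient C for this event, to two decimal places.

ΣQ_DR = 362.0 m³/s; V = ΣQ_DR·Δt = 3.910 × 10^6 m³.
Runoff depth d = V / A = 7.696 mm.
C = d / P = 7.696 / 29.1 = 0.26.

C ≈ 0.26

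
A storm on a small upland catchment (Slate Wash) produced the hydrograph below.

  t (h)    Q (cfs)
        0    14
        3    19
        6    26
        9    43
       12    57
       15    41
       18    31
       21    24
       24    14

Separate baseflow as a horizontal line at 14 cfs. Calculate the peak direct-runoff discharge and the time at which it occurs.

Q_p = 43.0 cfs at t = 12 h

Subtracting baseflow gives direct-runoff ordinates: 0.0, 5.0, 12.0, 29.0, 43.0, 27.0, 17.0, 10.0, 0.0 cfs.
The maximum is 43.0 cfs, occurring at the reading for t = 12 h.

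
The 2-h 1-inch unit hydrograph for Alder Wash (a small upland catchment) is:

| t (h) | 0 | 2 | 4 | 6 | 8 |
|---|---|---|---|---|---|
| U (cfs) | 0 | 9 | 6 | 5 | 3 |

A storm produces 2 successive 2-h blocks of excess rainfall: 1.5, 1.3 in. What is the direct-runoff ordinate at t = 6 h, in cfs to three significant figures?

Q ≈ 15.3 cfs

By discrete convolution, Q_j = Σ (P_i / 1 in) · U_{j−i}.
At t = 6 h (j=3): Q = (1.5/1)·5 + (1.3/1)·6 = 15.3 cfs.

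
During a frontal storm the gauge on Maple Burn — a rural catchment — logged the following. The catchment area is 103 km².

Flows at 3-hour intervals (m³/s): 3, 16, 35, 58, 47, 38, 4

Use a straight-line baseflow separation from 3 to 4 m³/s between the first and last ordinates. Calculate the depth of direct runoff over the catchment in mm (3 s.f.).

d ≈ 18.5 mm

Direct runoff: 0.00, 12.83, 31.67, 54.50, 43.33, 34.17, 0.00 m³/s; ΣQ_DR = 176.5 m³/s.
V = ΣQ_DR · Δt = 176.5 × 10800 s = 1.906 × 10^6 m³.
Over A = 103 km², depth = V / A = 18.5 mm.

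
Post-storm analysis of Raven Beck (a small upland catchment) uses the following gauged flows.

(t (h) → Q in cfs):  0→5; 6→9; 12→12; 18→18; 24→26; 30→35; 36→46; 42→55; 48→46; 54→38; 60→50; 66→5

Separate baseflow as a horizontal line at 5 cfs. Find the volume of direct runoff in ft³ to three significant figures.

Direct-runoff ordinates (Q − Q_b): 0.0, 4.0, 7.0, 13.0, 21.0, 30.0, 41.0, 50.0, 41.0, 33.0, 45.0, 0.0 cfs.
ΣQ_DR = 285.0 cfs.
With Δt = 6 h = 21600 s, V = ΣQ_DR · Δt = 285.0 × 21600 = 6.16 × 10^6 ft³.

V ≈ 6.16 × 10^6 ft³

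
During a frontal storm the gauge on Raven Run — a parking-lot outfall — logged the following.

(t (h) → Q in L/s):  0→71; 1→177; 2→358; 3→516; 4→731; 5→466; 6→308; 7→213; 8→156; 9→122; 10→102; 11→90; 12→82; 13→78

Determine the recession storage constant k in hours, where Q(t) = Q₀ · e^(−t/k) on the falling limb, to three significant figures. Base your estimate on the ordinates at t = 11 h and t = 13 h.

On the falling limb, Q drops from 90 to 78 L/s between t = 11 h and t = 13 h (Δt = 2 h).
k = −Δt / ln(Q₂/Q₁) = −2 / ln(78/90) = 14.0 h.

k ≈ 14.0 h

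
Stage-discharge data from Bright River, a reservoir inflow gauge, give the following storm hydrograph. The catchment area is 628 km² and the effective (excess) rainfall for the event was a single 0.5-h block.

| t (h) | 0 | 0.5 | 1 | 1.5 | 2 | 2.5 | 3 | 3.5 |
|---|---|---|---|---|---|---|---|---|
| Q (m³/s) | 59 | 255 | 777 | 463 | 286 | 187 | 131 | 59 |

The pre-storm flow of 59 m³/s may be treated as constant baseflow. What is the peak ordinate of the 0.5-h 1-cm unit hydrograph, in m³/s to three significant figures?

Direct runoff: 0.0, 196.0, 718.0, 404.0, 227.0, 128.0, 72.0, 0.0 m³/s; ΣQ_DR = 1745 m³/s, peak = 718.0 m³/s.
Runoff depth d = ΣQ_DR·Δt / A = 1745 × 1800 / (628 km²) = 5.002 mm.
The 1-cm UH is the DRH scaled by (10 mm)/d, so U_p = 718.0 × 10/5.002 = 1440 m³/s.

U_p ≈ 1440 m³/s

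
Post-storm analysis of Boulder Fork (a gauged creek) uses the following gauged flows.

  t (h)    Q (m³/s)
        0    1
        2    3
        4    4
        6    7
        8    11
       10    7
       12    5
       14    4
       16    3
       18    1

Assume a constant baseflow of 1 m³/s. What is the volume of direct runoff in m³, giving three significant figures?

Direct-runoff ordinates (Q − Q_b): 0.0, 2.0, 3.0, 6.0, 10.0, 6.0, 4.0, 3.0, 2.0, 0.0 m³/s.
ΣQ_DR = 36.00 m³/s.
With Δt = 2 h = 7200 s, V = ΣQ_DR · Δt = 36.00 × 7200 = 2.59 × 10^5 m³.

V ≈ 2.59 × 10^5 m³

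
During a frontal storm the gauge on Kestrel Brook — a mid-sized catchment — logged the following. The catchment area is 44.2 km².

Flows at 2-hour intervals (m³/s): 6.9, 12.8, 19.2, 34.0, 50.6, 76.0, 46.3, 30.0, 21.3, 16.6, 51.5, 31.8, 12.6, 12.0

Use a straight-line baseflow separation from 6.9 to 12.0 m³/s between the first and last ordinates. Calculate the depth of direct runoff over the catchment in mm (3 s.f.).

Direct runoff: 0.00, 5.51, 11.52, 25.92, 42.13, 67.14, 37.05, 20.35, 11.26, 6.17, 40.68, 20.58, 0.99, 0.00 m³/s; ΣQ_DR = 289.3 m³/s.
V = ΣQ_DR · Δt = 289.3 × 7200 s = 2.083 × 10^6 m³.
Over A = 44.2 km², depth = V / A = 47.1 mm.

d ≈ 47.1 mm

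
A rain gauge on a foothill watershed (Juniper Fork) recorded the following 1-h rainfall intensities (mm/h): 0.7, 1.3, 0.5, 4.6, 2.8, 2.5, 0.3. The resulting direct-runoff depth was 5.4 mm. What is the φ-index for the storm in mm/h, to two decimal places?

φ ≈ 1.50 mm/h

Only the 3 blocks with intensity above φ contribute runoff: 4.6, 2.8, 2.5 mm/h.
Σ(I−φ)·Δt = d  ⇒  (4.6+2.8+2.5 − 3φ)·1 = 5.4
φ = (9.900 − 5.4/1) / 3 = 1.50 mm/h.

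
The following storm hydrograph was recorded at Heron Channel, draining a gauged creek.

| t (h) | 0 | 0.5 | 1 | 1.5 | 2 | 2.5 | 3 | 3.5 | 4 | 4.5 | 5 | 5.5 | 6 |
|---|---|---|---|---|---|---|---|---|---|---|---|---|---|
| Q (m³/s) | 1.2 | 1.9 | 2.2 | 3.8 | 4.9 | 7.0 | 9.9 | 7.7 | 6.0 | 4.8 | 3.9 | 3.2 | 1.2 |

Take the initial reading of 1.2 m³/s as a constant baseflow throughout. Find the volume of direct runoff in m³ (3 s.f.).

V ≈ 75800 m³

Direct-runoff ordinates (Q − Q_b): 0.0, 0.7, 1.0, 2.6, 3.7, 5.8, 8.7, 6.5, 4.8, 3.6, 2.7, 2.0, 0.0 m³/s.
ΣQ_DR = 42.10 m³/s.
With Δt = 0.5 h = 1800 s, V = ΣQ_DR · Δt = 42.10 × 1800 = 75800 m³.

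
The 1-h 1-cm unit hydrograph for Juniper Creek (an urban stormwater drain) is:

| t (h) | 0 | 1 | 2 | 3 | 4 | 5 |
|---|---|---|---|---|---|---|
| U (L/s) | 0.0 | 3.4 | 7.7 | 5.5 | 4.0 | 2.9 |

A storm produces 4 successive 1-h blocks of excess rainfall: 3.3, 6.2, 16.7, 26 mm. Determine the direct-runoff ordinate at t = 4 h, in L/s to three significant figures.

By discrete convolution, Q_j = Σ (P_i / 10 mm) · U_{j−i}.
At t = 4 h (j=4): Q = (3.3/10)·4.0 + (6.2/10)·5.5 + (16.7/10)·7.7 + (26/10)·3.4 = 26.4 L/s.

Q ≈ 26.4 L/s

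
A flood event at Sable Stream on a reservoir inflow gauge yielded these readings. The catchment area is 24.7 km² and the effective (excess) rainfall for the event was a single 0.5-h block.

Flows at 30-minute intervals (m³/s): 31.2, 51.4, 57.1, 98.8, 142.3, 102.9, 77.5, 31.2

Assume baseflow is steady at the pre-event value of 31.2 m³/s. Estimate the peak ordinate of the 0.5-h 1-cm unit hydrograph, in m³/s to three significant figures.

U_p ≈ 44.5 m³/s

Direct runoff: 0.0, 20.2, 25.9, 67.6, 111.1, 71.7, 46.3, 0.0 m³/s; ΣQ_DR = 342.8 m³/s, peak = 111.1 m³/s.
Runoff depth d = ΣQ_DR·Δt / A = 342.8 × 1800 / (24.7 km²) = 24.98 mm.
The 1-cm UH is the DRH scaled by (10 mm)/d, so U_p = 111.1 × 10/24.98 = 44.5 m³/s.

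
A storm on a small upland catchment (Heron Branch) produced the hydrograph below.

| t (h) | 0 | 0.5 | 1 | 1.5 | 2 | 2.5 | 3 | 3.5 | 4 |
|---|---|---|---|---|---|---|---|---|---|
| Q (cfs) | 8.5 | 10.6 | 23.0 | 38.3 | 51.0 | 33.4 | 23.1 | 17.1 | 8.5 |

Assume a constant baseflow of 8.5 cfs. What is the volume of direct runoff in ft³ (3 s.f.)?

V ≈ 2.47 × 10^5 ft³

Direct-runoff ordinates (Q − Q_b): 0.0, 2.1, 14.5, 29.8, 42.5, 24.9, 14.6, 8.6, 0.0 cfs.
ΣQ_DR = 137.0 cfs.
With Δt = 0.5 h = 1800 s, V = ΣQ_DR · Δt = 137.0 × 1800 = 2.47 × 10^5 ft³.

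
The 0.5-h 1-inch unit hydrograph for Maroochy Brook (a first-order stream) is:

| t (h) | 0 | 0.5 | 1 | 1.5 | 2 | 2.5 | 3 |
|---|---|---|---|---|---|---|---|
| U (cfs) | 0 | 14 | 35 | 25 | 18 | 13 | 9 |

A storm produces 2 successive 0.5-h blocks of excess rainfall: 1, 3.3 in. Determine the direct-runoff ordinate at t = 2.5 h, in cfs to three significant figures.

By discrete convolution, Q_j = Σ (P_i / 1 in) · U_{j−i}.
At t = 2.5 h (j=5): Q = (1/1)·13 + (3.3/1)·18 = 72.4 cfs.

Q ≈ 72.4 cfs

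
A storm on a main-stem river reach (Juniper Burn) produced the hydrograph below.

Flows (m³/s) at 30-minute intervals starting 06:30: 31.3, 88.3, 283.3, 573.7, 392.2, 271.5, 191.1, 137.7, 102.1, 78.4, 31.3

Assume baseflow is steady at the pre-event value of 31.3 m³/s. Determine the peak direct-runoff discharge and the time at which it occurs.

Subtracting baseflow gives direct-runoff ordinates: 0.0, 57.0, 252.0, 542.4, 360.9, 240.2, 159.8, 106.4, 70.8, 47.1, 0.0 m³/s.
The maximum is 542.4 m³/s, occurring at the reading for t = 08:00.

Q_p = 542.4 m³/s at t = 08:00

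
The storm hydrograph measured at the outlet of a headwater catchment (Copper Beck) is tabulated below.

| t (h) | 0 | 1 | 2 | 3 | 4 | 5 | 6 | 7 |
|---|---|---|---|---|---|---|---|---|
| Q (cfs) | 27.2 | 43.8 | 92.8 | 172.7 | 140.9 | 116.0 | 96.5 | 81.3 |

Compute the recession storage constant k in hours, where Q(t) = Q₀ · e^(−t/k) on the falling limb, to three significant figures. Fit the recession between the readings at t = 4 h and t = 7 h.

On the falling limb, Q drops from 140.9 to 81.3 cfs between t = 4 h and t = 7 h (Δt = 3 h).
k = −Δt / ln(Q₂/Q₁) = −3 / ln(81.3/140.9) = 5.46 h.

k ≈ 5.46 h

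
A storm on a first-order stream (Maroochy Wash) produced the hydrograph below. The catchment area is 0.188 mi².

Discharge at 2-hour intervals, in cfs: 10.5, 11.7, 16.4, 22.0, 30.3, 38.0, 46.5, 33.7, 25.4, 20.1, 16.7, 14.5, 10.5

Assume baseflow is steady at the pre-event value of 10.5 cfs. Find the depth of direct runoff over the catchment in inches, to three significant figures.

d ≈ 2.63 in

Direct runoff: 0.0, 1.2, 5.9, 11.5, 19.8, 27.5, 36.0, 23.2, 14.9, 9.6, 6.2, 4.0, 0.0 cfs; ΣQ_DR = 159.8 cfs.
V = ΣQ_DR · Δt = 159.8 × 7200 s = 1.151 × 10^6 ft³.
Over A = 0.188 mi², depth = V / A = 2.63 in.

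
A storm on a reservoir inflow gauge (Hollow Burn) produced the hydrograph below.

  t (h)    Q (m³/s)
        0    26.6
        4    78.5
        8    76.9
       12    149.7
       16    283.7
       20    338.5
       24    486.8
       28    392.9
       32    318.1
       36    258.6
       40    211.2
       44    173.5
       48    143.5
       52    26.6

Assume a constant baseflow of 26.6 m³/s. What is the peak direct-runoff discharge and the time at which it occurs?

Subtracting baseflow gives direct-runoff ordinates: 0.0, 51.9, 50.3, 123.1, 257.1, 311.9, 460.2, 366.3, 291.5, 232.0, 184.6, 146.9, 116.9, 0.0 m³/s.
The maximum is 460.2 m³/s, occurring at the reading for t = 24 h.

Q_p = 460.2 m³/s at t = 24 h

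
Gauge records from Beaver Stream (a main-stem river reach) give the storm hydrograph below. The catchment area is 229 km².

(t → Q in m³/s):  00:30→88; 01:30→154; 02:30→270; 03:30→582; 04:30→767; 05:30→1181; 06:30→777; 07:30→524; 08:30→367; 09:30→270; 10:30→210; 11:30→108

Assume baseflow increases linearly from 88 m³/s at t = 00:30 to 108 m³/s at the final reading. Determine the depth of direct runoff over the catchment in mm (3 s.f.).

d ≈ 64.8 mm

Direct runoff: 0.00, 64.18, 178.36, 488.55, 671.73, 1083.91, 678.09, 423.27, 264.45, 165.64, 103.82, 0.00 m³/s; ΣQ_DR = 4122 m³/s.
V = ΣQ_DR · Δt = 4122 × 3600 s = 1.484 × 10^7 m³.
Over A = 229 km², depth = V / A = 64.8 mm.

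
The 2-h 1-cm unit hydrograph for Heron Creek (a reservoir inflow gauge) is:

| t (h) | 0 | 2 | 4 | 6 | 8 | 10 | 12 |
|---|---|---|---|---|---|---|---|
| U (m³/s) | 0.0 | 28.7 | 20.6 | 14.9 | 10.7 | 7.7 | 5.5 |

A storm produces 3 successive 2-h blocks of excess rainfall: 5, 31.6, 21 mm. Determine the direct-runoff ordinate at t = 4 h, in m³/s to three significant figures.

Q ≈ 101 m³/s

By discrete convolution, Q_j = Σ (P_i / 10 mm) · U_{j−i}.
At t = 4 h (j=2): Q = (5/10)·20.6 + (31.6/10)·28.7 + (21/10)·0.0 = 101 m³/s.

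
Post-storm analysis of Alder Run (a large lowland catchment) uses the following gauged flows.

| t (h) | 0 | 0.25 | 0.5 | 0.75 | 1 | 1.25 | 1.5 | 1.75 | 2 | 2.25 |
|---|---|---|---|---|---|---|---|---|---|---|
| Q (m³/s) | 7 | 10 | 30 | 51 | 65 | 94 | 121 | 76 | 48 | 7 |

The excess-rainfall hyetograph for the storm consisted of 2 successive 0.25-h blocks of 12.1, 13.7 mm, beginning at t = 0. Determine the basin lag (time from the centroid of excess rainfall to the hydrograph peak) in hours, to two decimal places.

t_L ≈ 1.24 h

Centroid of excess rainfall: t_c = Σ P_i·t̄_i / ΣP_i = 0.2578 h (block centres at 0.125, 0.375 h).
Hydrograph peak occurs at t = 1.5 h, so basin lag t_L = 1.5 − 0.2578 = 1.24 h.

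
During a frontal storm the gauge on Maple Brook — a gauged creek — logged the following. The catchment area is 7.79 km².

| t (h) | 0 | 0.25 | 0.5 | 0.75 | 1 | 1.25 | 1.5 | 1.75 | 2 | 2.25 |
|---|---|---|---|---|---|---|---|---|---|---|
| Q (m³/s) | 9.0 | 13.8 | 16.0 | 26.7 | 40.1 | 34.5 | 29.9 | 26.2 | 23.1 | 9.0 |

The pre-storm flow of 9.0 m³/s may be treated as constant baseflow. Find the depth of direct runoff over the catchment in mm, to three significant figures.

Direct runoff: 0.0, 4.8, 7.0, 17.7, 31.1, 25.5, 20.9, 17.2, 14.1, 0.0 m³/s; ΣQ_DR = 138.3 m³/s.
V = ΣQ_DR · Δt = 138.3 × 900 s = 1.245 × 10^5 m³.
Over A = 7.79 km², depth = V / A = 16.0 mm.

d ≈ 16.0 mm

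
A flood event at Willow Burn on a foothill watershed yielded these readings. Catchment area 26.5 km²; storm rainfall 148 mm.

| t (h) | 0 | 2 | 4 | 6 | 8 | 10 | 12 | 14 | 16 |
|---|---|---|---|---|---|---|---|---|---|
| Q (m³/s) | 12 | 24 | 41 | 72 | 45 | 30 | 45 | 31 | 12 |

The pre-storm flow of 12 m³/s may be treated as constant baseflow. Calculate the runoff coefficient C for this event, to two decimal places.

ΣQ_DR = 204.0 m³/s; V = ΣQ_DR·Δt = 1.469 × 10^6 m³.
Runoff depth d = V / A = 55.43 mm.
C = d / P = 55.43 / 148 = 0.37.

C ≈ 0.37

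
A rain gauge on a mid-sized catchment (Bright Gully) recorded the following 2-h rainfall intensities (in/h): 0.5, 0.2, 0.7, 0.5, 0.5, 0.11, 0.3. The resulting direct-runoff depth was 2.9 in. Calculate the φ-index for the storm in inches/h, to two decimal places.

φ ≈ 0.21 in/h

Only the 5 blocks with intensity above φ contribute runoff: 0.5, 0.7, 0.5, 0.5, 0.3 in/h.
Σ(I−φ)·Δt = d  ⇒  (0.5+0.7+0.5+0.5+0.3 − 5φ)·2 = 2.9
φ = (2.500 − 2.9/2) / 5 = 0.21 in/h.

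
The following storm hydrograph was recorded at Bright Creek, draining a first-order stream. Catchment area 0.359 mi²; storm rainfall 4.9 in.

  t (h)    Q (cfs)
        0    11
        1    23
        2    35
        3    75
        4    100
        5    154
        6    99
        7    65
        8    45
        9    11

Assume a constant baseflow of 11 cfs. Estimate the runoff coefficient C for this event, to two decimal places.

ΣQ_DR = 508.0 cfs; V = ΣQ_DR·Δt = 1.829 × 10^6 ft³.
Runoff depth d = V / A = 2.193 in.
C = d / P = 2.193 / 4.9 = 0.45.

C ≈ 0.45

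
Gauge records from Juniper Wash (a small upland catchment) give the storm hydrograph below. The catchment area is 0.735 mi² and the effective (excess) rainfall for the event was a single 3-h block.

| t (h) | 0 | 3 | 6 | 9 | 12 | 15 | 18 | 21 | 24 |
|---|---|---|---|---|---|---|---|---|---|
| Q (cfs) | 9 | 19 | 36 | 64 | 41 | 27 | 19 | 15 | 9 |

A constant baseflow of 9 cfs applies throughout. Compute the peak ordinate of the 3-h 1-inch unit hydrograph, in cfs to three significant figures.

U_p ≈ 55.0 cfs

Direct runoff: 0.0, 10.0, 27.0, 55.0, 32.0, 18.0, 10.0, 6.0, 0.0 cfs; ΣQ_DR = 158.0 cfs, peak = 55.0 cfs.
Runoff depth d = ΣQ_DR·Δt / A = 158.0 × 10800 / (0.735 mi²) = 0.9993 in.
The 1-inch UH is the DRH scaled by (1 in)/d, so U_p = 55.0 × 1/0.9993 = 55.0 cfs.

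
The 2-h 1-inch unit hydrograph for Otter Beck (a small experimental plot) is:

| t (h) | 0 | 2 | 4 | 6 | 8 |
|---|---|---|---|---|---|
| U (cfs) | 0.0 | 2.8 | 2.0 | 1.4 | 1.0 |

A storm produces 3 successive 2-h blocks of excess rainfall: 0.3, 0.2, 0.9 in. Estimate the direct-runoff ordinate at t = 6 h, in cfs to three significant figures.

By discrete convolution, Q_j = Σ (P_i / 1 in) · U_{j−i}.
At t = 6 h (j=3): Q = (0.3/1)·1.4 + (0.2/1)·2.0 + (0.9/1)·2.8 = 3.34 cfs.

Q ≈ 3.34 cfs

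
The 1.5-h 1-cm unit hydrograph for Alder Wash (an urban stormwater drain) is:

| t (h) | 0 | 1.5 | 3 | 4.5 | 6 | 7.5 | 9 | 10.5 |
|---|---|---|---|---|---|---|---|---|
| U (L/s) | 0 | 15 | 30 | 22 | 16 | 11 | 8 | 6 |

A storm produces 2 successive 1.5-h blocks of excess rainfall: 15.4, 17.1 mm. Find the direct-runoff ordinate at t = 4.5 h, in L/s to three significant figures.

Q ≈ 85.2 L/s

By discrete convolution, Q_j = Σ (P_i / 10 mm) · U_{j−i}.
At t = 4.5 h (j=3): Q = (15.4/10)·22 + (17.1/10)·30 = 85.2 L/s.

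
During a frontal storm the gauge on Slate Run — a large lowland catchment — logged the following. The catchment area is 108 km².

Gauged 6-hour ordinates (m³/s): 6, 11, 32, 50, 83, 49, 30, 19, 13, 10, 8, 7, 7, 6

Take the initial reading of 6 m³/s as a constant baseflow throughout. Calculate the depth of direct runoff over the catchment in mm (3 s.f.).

Direct runoff: 0.0, 5.0, 26.0, 44.0, 77.0, 43.0, 24.0, 13.0, 7.0, 4.0, 2.0, 1.0, 1.0, 0.0 m³/s; ΣQ_DR = 247.0 m³/s.
V = ΣQ_DR · Δt = 247.0 × 21600 s = 5.335 × 10^6 m³.
Over A = 108 km², depth = V / A = 49.4 mm.

d ≈ 49.4 mm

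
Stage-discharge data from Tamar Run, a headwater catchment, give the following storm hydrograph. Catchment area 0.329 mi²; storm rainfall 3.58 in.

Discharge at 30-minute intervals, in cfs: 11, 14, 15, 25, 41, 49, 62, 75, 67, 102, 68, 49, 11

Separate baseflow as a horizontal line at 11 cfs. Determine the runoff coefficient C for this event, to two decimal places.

C ≈ 0.29

ΣQ_DR = 446.0 cfs; V = ΣQ_DR·Δt = 8.028 × 10^5 ft³.
Runoff depth d = V / A = 1.050 in.
C = d / P = 1.050 / 3.58 = 0.29.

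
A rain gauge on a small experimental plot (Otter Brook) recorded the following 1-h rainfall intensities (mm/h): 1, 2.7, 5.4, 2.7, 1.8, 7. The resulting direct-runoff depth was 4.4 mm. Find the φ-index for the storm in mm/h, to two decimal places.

φ ≈ 4.00 mm/h

Only the 2 blocks with intensity above φ contribute runoff: 5.4, 7 mm/h.
Σ(I−φ)·Δt = d  ⇒  (5.4+7 − 2φ)·1 = 4.4
φ = (12.40 − 4.4/1) / 2 = 4.00 mm/h.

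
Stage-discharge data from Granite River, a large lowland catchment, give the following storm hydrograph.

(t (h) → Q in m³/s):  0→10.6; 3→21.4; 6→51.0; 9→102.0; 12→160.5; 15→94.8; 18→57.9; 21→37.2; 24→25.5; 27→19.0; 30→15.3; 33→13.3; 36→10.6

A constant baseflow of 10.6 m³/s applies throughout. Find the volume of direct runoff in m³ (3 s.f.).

V ≈ 5.20 × 10^6 m³

Direct-runoff ordinates (Q − Q_b): 0.0, 10.8, 40.4, 91.4, 149.9, 84.2, 47.3, 26.6, 14.9, 8.4, 4.7, 2.7, 0.0 m³/s.
ΣQ_DR = 481.3 m³/s.
With Δt = 3 h = 10800 s, V = ΣQ_DR · Δt = 481.3 × 10800 = 5.20 × 10^6 m³.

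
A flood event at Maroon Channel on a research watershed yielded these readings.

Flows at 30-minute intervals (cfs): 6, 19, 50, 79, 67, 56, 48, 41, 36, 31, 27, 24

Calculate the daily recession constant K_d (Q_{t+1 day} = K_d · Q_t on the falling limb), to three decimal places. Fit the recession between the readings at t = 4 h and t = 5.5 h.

Between t = 4 h and t = 5.5 h the flow falls from 36 to 24 cfs over 3×0.5 h = 1.5 h.
Per-interval ratio K = (24/36)^(1/3) = 0.8736; K_d = K^(24/0.5) = 0.002.

K_d ≈ 0.002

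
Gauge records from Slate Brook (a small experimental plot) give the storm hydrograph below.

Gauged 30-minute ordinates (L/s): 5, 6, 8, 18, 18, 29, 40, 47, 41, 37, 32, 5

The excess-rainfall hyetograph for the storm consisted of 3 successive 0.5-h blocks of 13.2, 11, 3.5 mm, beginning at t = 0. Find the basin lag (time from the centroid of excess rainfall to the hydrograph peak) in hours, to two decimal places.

Centroid of excess rainfall: t_c = Σ P_i·t̄_i / ΣP_i = 0.5749 h (block centres at 0.25, 0.75, 1.25 h).
Hydrograph peak occurs at t = 3.5 h, so basin lag t_L = 3.5 − 0.5749 = 2.93 h.

t_L ≈ 2.93 h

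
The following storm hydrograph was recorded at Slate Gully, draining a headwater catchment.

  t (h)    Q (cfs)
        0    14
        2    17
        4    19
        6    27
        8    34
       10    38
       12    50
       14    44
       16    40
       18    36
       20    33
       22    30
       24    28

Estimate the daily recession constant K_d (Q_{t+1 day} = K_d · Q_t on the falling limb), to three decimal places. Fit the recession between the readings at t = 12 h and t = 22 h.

Between t = 12 h and t = 22 h the flow falls from 50 to 30 cfs over 5×2 h = 10 h.
Per-interval ratio K = (30/50)^(1/5) = 0.9029; K_d = K^(24/2) = 0.293.

K_d ≈ 0.293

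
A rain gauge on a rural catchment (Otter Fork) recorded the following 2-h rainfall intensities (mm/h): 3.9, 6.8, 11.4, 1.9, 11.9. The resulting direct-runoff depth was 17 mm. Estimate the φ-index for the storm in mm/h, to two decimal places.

φ ≈ 7.40 mm/h

Only the 2 blocks with intensity above φ contribute runoff: 11.4, 11.9 mm/h.
Σ(I−φ)·Δt = d  ⇒  (11.4+11.9 − 2φ)·2 = 17
φ = (23.30 − 17/2) / 2 = 7.40 mm/h.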